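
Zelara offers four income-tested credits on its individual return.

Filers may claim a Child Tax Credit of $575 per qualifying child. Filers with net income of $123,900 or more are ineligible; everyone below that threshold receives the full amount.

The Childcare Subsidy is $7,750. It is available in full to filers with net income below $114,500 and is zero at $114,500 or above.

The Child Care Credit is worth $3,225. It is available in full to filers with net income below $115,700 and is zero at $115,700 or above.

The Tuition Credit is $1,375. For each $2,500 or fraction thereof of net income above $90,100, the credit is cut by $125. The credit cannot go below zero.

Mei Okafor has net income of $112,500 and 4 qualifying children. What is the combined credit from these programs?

$13,525

Child Tax Credit: base = 4 × $575 = $2,300. $112,500 is below the $123,900 cutoff, so the full $2,300 applies.
Childcare Subsidy: $112,500 is below the $114,500 cutoff, so the full $7,750 applies.
Child Care Credit: $112,500 is below the $115,700 cutoff, so the full $3,225 applies.
Tuition Credit: income exceeds $90,100 by $22,400, which is 9 full-or-partial $2,500 increments; reduction = 9 × $125 = $1,125, leaving $250.
Total: $2,300 + $7,750 + $3,225 + $250 = $13,525.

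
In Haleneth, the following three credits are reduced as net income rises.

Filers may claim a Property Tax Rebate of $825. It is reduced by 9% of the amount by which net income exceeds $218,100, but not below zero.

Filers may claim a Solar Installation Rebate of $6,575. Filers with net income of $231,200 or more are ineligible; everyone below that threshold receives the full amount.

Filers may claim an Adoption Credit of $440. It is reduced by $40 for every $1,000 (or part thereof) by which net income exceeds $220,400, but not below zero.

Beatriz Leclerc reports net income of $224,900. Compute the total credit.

Property Tax Rebate: 9% of the $6,800 excess over $218,100 is $612; credit = $825 − $612 = $213.
Solar Installation Rebate: $224,900 is below the $231,200 cutoff, so the full $6,575 applies.
Adoption Credit: income exceeds $220,400 by $4,500, which is 5 full-or-partial $1,000 increments; reduction = 5 × $40 = $200, leaving $240.
Total: $213 + $6,575 + $240 = $7,028.

$7,028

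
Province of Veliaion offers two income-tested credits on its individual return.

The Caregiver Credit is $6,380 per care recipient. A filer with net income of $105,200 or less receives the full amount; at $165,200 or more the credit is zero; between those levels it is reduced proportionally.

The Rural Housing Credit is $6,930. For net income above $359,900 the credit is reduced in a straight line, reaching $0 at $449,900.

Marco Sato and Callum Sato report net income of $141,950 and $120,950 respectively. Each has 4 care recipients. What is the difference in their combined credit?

Marco ($141,950): Caregiver Credit: base = 4 × $6,380 = $25,520. $141,950 is $36,750 into a $60,000 phase-out range, leaving 23,250/60,000 of the credit: $25,520 × 23,250/60,000 = $9,889. Rural Housing Credit: $141,950 is at or below the $359,900 threshold, so the full $6,930 applies. total $9,889 + $6,930 = $16,819
Callum ($120,950): Caregiver Credit: base = 4 × $6,380 = $25,520. $120,950 is $15,750 into a $60,000 phase-out range, leaving 44,250/60,000 of the credit: $25,520 × 44,250/60,000 = $18,821. Rural Housing Credit: $120,950 is at or below the $359,900 threshold, so the full $6,930 applies. total $18,821 + $6,930 = $25,751
Difference: |$16,819 − $25,751| = $8,932.

$8,932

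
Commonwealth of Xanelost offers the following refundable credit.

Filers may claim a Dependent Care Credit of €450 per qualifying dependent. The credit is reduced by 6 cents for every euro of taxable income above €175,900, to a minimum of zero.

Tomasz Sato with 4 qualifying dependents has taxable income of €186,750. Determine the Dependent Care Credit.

€1,149

Dependent Care Credit: base = 4 × €450 = €1,800. 6% of the €10,850 excess over €175,900 is €651; credit = €1,800 − €651 = €1,149.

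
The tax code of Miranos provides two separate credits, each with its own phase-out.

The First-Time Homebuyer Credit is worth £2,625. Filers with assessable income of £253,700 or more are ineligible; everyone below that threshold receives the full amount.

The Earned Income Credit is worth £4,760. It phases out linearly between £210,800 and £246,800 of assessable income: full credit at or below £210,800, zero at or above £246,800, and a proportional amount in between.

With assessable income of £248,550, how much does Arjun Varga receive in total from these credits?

£2,625

First-Time Homebuyer Credit: £248,550 is below the £253,700 cutoff, so the full £2,625 applies.
Earned Income Credit: £248,550 is at or above £246,800, so the credit is £0.
Total: £2,625 + £0 = £2,625.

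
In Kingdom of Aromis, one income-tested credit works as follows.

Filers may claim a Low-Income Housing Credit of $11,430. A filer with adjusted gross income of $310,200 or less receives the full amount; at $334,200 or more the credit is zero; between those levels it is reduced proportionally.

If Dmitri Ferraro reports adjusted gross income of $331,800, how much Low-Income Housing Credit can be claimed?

Low-Income Housing Credit: $331,800 is $21,600 into a $24,000 phase-out range, leaving 2,400/24,000 of the credit: $11,430 × 2,400/24,000 = $1,143.

$1,143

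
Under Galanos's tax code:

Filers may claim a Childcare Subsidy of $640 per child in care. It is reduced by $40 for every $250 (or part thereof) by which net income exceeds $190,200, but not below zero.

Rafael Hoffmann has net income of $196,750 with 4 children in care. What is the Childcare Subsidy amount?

$1,480

Childcare Subsidy: base = 4 × $640 = $2,560. income exceeds $190,200 by $6,550, which is 27 full-or-partial $250 increments; reduction = 27 × $40 = $1,080, leaving $1,480.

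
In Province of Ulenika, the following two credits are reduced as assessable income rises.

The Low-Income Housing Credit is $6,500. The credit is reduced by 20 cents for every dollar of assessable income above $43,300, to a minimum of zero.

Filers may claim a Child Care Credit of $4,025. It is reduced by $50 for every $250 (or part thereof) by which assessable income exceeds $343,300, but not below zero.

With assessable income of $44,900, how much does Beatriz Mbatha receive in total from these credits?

$10,205

Low-Income Housing Credit: 20% of the $1,600 excess over $43,300 is $320; credit = $6,500 − $320 = $6,180.
Child Care Credit: $44,900 is at or below the $343,300 threshold, so the full $4,025 applies.
Total: $6,180 + $4,025 = $10,205.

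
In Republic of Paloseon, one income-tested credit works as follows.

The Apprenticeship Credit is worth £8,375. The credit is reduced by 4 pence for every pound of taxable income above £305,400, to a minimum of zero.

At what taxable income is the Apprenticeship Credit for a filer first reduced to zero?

£514,775

The credit falls by 4% of each pound above £305,400, so it reaches zero when the excess is £8,375 / 4% = £209,375: income = £305,400 + £209,375 = £514,775.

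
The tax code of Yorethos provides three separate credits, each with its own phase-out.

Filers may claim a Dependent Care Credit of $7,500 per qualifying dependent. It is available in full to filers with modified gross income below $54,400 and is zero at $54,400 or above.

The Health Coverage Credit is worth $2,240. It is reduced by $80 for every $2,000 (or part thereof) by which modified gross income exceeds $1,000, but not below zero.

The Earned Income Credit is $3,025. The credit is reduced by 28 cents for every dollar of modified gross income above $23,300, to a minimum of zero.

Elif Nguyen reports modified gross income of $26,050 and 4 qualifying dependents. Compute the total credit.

Dependent Care Credit: base = 4 × $7,500 = $30,000. $26,050 is below the $54,400 cutoff, so the full $30,000 applies.
Health Coverage Credit: income exceeds $1,000 by $25,050, which is 13 full-or-partial $2,000 increments; reduction = 13 × $80 = $1,040, leaving $1,200.
Earned Income Credit: 28% of the $2,750 excess over $23,300 is $770; credit = $3,025 − $770 = $2,255.
Total: $30,000 + $1,200 + $2,255 = $33,455.

$33,455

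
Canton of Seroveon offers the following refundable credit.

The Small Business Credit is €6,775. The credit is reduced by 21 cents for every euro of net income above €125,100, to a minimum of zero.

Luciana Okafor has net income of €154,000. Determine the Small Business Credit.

€706

Small Business Credit: 21% of the €28,900 excess over €125,100 is €6,069; credit = €6,775 − €6,069 = €706.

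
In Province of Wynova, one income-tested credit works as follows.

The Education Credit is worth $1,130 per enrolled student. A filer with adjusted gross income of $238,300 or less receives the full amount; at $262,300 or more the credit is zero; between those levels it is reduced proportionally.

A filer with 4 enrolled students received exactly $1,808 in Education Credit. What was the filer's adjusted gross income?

Full credit = 4 × $1,130 = $4,520.
$1,808 is 1,808/4,520 of the full $4,520, so 2,712/4,520 of the $24,000 range has been used: income = $238,300 + $24,000 × 2,712/4,520 = $252,700.

$252,700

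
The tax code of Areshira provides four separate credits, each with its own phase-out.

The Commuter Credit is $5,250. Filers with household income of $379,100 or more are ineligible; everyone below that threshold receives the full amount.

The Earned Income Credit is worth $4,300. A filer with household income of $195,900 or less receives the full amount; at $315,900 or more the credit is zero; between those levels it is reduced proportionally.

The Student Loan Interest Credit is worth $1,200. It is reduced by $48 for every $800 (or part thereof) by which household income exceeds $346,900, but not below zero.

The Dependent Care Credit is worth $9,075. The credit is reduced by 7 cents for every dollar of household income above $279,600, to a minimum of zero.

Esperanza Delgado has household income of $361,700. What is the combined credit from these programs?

Commuter Credit: $361,700 is below the $379,100 cutoff, so the full $5,250 applies.
Earned Income Credit: $361,700 is at or above $315,900, so the credit is $0.
Student Loan Interest Credit: income exceeds $346,900 by $14,800, which is 19 full-or-partial $800 increments; reduction = 19 × $48 = $912, leaving $288.
Dependent Care Credit: 7% of the $82,100 excess over $279,600 is $5,747; credit = $9,075 − $5,747 = $3,328.
Total: $5,250 + $0 + $288 + $3,328 = $8,866.

$8,866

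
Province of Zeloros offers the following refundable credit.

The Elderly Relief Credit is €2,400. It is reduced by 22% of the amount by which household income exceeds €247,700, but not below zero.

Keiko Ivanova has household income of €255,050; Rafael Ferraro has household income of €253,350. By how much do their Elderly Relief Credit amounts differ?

€374

Keiko (€255,050): Elderly Relief Credit: 22% of the €7,350 excess over €247,700 is €1,617; credit = €2,400 − €1,617 = €783.
Rafael (€253,350): Elderly Relief Credit: 22% of the €5,650 excess over €247,700 is €1,243; credit = €2,400 − €1,243 = €1,157.
Difference: |€783 − €1,157| = €374.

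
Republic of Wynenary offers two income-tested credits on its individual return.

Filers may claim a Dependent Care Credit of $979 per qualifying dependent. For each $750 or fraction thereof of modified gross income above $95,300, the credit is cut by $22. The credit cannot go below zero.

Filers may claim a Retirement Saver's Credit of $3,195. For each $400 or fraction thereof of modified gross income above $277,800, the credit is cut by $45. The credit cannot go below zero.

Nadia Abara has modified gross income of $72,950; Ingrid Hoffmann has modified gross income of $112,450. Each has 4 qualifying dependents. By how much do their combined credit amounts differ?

$506

Nadia ($72,950): Dependent Care Credit: base = 4 × $979 = $3,916. $72,950 is at or below the $95,300 threshold, so the full $3,916 applies. Retirement Saver's Credit: $72,950 is at or below the $277,800 threshold, so the full $3,195 applies. total $3,916 + $3,195 = $7,111
Ingrid ($112,450): Dependent Care Credit: base = 4 × $979 = $3,916. income exceeds $95,300 by $17,150, which is 23 full-or-partial $750 increments; reduction = 23 × $22 = $506, leaving $3,410. Retirement Saver's Credit: $112,450 is at or below the $277,800 threshold, so the full $3,195 applies. total $3,410 + $3,195 = $6,605
Difference: |$7,111 − $6,605| = $506.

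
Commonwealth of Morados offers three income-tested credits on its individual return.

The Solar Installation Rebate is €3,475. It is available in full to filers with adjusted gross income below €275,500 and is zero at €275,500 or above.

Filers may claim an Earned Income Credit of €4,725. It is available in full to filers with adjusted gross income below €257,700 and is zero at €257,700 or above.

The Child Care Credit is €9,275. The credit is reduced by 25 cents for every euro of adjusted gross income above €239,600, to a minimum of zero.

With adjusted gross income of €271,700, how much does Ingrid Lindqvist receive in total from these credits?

Solar Installation Rebate: €271,700 is below the €275,500 cutoff, so the full €3,475 applies.
Earned Income Credit: €271,700 meets or exceeds the €257,700 cutoff, so the credit is €0.
Child Care Credit: 25% of the €32,100 excess over €239,600 is €8,025; credit = €9,275 − €8,025 = €1,250.
Total: €3,475 + €0 + €1,250 = €4,725.

€4,725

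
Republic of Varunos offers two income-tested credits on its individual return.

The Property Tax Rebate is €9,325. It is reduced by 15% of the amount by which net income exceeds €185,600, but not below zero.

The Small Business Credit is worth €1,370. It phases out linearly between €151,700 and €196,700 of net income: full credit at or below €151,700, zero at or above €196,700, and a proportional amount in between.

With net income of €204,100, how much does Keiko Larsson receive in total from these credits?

Property Tax Rebate: 15% of the €18,500 excess over €185,600 is €2,775; credit = €9,325 − €2,775 = €6,550.
Small Business Credit: €204,100 is at or above €196,700, so the credit is €0.
Total: €6,550 + €0 = €6,550.

€6,550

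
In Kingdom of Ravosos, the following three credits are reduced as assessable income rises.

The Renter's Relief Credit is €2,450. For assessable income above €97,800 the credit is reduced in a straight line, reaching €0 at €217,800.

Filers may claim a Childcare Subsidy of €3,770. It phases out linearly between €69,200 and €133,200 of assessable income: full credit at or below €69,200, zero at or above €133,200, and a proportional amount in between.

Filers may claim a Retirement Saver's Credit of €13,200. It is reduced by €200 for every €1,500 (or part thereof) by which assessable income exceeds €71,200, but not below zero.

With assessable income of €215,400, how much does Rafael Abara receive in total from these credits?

€49

Renter's Relief Credit: €215,400 is €117,600 into a €120,000 phase-out range, leaving 2,400/120,000 of the credit: €2,450 × 2,400/120,000 = €49.
Childcare Subsidy: €215,400 is at or above €133,200, so the credit is €0.
Retirement Saver's Credit: income exceeds €71,200 by €144,200 → 97 increments × €200 = €19,400 ≥ base, so the credit is €0.
Total: €49 + €0 + €0 = €49.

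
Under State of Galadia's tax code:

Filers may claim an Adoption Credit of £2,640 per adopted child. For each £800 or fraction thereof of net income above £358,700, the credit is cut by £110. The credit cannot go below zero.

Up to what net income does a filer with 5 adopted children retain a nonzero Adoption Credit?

£453,900

Full credit = 5 × £2,640 = £13,200.
After 119 increments the reduction is 119 × £110 = £13,090, leaving £110; one more increment wipes it out. Increment 119 ends at excess 119 × £800 = £95,200, so the highest qualifying income is £358,700 + £95,200 = £453,900.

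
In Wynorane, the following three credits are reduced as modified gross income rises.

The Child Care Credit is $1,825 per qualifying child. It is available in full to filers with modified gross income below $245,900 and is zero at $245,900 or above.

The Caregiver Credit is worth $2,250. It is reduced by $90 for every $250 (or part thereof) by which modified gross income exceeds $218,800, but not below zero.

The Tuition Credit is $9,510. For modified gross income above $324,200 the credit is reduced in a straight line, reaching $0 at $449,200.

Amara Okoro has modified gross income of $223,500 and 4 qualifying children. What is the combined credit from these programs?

Child Care Credit: base = 4 × $1,825 = $7,300. $223,500 is below the $245,900 cutoff, so the full $7,300 applies.
Caregiver Credit: income exceeds $218,800 by $4,700, which is 19 full-or-partial $250 increments; reduction = 19 × $90 = $1,710, leaving $540.
Tuition Credit: $223,500 is at or below the $324,200 threshold, so the full $9,510 applies.
Total: $7,300 + $540 + $9,510 = $17,350.

$17,350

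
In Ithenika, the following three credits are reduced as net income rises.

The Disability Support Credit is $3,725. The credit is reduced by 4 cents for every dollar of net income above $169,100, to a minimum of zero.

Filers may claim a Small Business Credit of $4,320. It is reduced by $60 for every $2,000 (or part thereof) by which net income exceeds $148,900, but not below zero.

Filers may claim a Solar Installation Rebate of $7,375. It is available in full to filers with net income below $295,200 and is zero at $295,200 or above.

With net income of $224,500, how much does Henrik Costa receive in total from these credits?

Disability Support Credit: 4% of the $55,400 excess over $169,100 is $2,216; credit = $3,725 − $2,216 = $1,509.
Small Business Credit: income exceeds $148,900 by $75,600, which is 38 full-or-partial $2,000 increments; reduction = 38 × $60 = $2,280, leaving $2,040.
Solar Installation Rebate: $224,500 is below the $295,200 cutoff, so the full $7,375 applies.
Total: $1,509 + $2,040 + $7,375 = $10,924.

$10,924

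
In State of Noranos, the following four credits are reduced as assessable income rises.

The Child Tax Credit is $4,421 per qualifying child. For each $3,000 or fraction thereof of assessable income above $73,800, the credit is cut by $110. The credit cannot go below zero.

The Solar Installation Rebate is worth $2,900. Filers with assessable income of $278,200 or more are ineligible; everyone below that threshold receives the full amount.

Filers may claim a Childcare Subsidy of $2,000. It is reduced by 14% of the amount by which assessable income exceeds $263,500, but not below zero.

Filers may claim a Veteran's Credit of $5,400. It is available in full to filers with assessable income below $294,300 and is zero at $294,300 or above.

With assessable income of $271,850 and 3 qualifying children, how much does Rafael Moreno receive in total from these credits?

$15,024

Child Tax Credit: base = 3 × $4,421 = $13,263. income exceeds $73,800 by $198,050, which is 67 full-or-partial $3,000 increments; reduction = 67 × $110 = $7,370, leaving $5,893.
Solar Installation Rebate: $271,850 is below the $278,200 cutoff, so the full $2,900 applies.
Childcare Subsidy: 14% of the $8,350 excess over $263,500 is $1,169; credit = $2,000 − $1,169 = $831.
Veteran's Credit: $271,850 is below the $294,300 cutoff, so the full $5,400 applies.
Total: $5,893 + $2,900 + $831 + $5,400 = $15,024.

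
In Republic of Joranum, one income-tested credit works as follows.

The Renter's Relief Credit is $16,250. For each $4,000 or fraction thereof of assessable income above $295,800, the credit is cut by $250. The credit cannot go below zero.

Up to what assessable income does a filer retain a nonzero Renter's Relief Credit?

$551,800

After 64 increments the reduction is 64 × $250 = $16,000, leaving $250; one more increment wipes it out. Increment 64 ends at excess 64 × $4,000 = $256,000, so the highest qualifying income is $295,800 + $256,000 = $551,800.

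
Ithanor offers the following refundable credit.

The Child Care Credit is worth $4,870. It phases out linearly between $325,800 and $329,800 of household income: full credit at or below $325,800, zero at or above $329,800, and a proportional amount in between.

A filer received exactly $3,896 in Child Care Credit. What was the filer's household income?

$326,600

$3,896 is 3,896/4,870 of the full $4,870, so 974/4,870 of the $4,000 range has been used: income = $325,800 + $4,000 × 974/4,870 = $326,600.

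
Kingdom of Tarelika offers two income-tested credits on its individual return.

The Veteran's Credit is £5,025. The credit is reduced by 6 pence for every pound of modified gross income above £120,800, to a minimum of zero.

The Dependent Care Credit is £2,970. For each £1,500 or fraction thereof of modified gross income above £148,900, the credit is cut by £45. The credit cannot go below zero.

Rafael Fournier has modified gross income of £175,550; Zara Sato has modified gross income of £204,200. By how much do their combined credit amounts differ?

Rafael (£175,550): Veteran's Credit: 6% of the £54,750 excess over £120,800 is £3,285; credit = £5,025 − £3,285 = £1,740. Dependent Care Credit: income exceeds £148,900 by £26,650, which is 18 full-or-partial £1,500 increments; reduction = 18 × £45 = £810, leaving £2,160. total £1,740 + £2,160 = £3,900
Zara (£204,200): Veteran's Credit: 6% of the £83,400 excess over £120,800 is £5,004; credit = £5,025 − £5,004 = £21. Dependent Care Credit: income exceeds £148,900 by £55,300, which is 37 full-or-partial £1,500 increments; reduction = 37 × £45 = £1,665, leaving £1,305. total £21 + £1,305 = £1,326
Difference: |£3,900 − £1,326| = £2,574.

£2,574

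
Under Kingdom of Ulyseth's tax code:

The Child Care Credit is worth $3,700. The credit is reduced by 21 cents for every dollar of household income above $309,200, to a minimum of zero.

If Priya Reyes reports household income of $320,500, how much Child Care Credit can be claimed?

$1,327

Child Care Credit: 21% of the $11,300 excess over $309,200 is $2,373; credit = $3,700 − $2,373 = $1,327.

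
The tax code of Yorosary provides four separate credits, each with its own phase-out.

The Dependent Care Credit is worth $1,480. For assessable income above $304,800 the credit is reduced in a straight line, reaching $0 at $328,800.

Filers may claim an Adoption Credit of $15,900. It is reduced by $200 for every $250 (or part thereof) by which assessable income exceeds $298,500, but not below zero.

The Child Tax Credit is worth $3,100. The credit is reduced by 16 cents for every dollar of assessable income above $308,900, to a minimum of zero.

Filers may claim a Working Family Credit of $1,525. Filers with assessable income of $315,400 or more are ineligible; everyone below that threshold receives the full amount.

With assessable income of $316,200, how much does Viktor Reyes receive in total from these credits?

$4,409

Dependent Care Credit: $316,200 is $11,400 into a $24,000 phase-out range, leaving 12,600/24,000 of the credit: $1,480 × 12,600/24,000 = $777.
Adoption Credit: income exceeds $298,500 by $17,700, which is 71 full-or-partial $250 increments; reduction = 71 × $200 = $14,200, leaving $1,700.
Child Tax Credit: 16% of the $7,300 excess over $308,900 is $1,168; credit = $3,100 − $1,168 = $1,932.
Working Family Credit: $316,200 meets or exceeds the $315,400 cutoff, so the credit is $0.
Total: $777 + $1,700 + $1,932 + $0 = $4,409.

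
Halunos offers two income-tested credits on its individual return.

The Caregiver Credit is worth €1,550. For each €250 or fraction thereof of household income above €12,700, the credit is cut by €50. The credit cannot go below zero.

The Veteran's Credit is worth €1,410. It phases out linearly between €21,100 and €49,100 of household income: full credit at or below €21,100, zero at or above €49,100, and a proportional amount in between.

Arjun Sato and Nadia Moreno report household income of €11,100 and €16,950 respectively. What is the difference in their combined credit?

Arjun (€11,100): Caregiver Credit: €11,100 is at or below the €12,700 threshold, so the full €1,550 applies. Veteran's Credit: €11,100 is at or below the €21,100 threshold, so the full €1,410 applies. total €1,550 + €1,410 = €2,960
Nadia (€16,950): Caregiver Credit: income exceeds €12,700 by €4,250, which is 17 full-or-partial €250 increments; reduction = 17 × €50 = €850, leaving €700. Veteran's Credit: €16,950 is at or below the €21,100 threshold, so the full €1,410 applies. total €700 + €1,410 = €2,110
Difference: |€2,960 − €2,110| = €850.

€850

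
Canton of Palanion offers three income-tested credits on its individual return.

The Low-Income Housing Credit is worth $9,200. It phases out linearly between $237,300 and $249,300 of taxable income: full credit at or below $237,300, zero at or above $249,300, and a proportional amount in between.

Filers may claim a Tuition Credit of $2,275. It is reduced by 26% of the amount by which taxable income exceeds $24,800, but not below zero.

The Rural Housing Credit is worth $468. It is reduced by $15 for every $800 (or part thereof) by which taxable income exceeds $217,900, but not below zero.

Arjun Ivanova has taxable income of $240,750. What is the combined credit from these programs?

Low-Income Housing Credit: $240,750 is $3,450 into a $12,000 phase-out range, leaving 8,550/12,000 of the credit: $9,200 × 8,550/12,000 = $6,555.
Tuition Credit: 26% of the $215,950 excess over $24,800 is $56,147 ≥ base, so the credit is $0.
Rural Housing Credit: income exceeds $217,900 by $22,850, which is 29 full-or-partial $800 increments; reduction = 29 × $15 = $435, leaving $33.
Total: $6,555 + $0 + $33 = $6,588.

$6,588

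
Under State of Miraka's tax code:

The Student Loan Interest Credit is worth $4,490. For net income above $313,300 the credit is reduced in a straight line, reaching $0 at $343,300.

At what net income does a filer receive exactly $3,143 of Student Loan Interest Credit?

$3,143 is 3,143/4,490 of the full $4,490, so 1,347/4,490 of the $30,000 range has been used: income = $313,300 + $30,000 × 1,347/4,490 = $322,300.

$322,300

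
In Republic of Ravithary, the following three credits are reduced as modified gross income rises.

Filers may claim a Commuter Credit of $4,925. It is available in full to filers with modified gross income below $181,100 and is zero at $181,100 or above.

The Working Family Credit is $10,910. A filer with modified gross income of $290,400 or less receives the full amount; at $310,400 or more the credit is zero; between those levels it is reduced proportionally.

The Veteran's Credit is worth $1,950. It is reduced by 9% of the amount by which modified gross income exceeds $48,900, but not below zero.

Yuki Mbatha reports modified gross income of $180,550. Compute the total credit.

Commuter Credit: $180,550 is below the $181,100 cutoff, so the full $4,925 applies.
Working Family Credit: $180,550 is at or below the $290,400 threshold, so the full $10,910 applies.
Veteran's Credit: 9% of the $131,650 excess over $48,900 is $11,848.50 ≥ base, so the credit is $0.
Total: $4,925 + $10,910 + $0 = $15,835.

$15,835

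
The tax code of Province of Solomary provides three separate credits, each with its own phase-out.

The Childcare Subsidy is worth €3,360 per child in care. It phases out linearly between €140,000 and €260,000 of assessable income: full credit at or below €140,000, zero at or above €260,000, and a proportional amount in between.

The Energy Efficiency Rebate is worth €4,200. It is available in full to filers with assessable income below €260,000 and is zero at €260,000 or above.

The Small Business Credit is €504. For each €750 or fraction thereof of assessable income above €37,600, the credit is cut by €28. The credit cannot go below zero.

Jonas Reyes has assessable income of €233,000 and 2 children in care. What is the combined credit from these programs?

Childcare Subsidy: base = 2 × €3,360 = €6,720. €233,000 is €93,000 into a €120,000 phase-out range, leaving 27,000/120,000 of the credit: €6,720 × 27,000/120,000 = €1,512.
Energy Efficiency Rebate: €233,000 is below the €260,000 cutoff, so the full €4,200 applies.
Small Business Credit: income exceeds €37,600 by €195,400 → 261 increments × €28 = €7,308 ≥ base, so the credit is €0.
Total: €1,512 + €4,200 + €0 = €5,712.

€5,712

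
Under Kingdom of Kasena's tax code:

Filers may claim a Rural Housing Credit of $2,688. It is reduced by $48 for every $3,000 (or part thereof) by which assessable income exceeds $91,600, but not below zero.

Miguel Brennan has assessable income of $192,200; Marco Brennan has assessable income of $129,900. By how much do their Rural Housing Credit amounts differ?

$1,008

Miguel ($192,200): Rural Housing Credit: income exceeds $91,600 by $100,600, which is 34 full-or-partial $3,000 increments; reduction = 34 × $48 = $1,632, leaving $1,056.
Marco ($129,900): Rural Housing Credit: income exceeds $91,600 by $38,300, which is 13 full-or-partial $3,000 increments; reduction = 13 × $48 = $624, leaving $2,064.
Difference: |$1,056 − $2,064| = $1,008.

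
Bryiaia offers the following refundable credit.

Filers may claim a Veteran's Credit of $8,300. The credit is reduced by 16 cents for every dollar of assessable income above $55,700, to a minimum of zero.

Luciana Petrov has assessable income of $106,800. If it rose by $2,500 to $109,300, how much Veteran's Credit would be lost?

At $106,800 — 16% of the $51,100 excess over $55,700 is $8,176; credit = $8,300 − $8,176 = $124.
At $109,300 — 16% of the $53,600 excess over $55,700 is $8,576 ≥ base, so the credit is $0.
Lost: $124 − $0 = $124.

$124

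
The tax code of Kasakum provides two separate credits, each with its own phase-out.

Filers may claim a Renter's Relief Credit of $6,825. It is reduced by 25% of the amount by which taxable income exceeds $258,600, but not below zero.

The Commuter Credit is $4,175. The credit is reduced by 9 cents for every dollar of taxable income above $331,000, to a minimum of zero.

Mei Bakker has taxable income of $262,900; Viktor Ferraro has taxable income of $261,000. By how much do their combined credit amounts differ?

Mei ($262,900): Renter's Relief Credit: 25% of the $4,300 excess over $258,600 is $1,075; credit = $6,825 − $1,075 = $5,750. Commuter Credit: $262,900 is at or below the $331,000 threshold, so the full $4,175 applies. total $5,750 + $4,175 = $9,925
Viktor ($261,000): Renter's Relief Credit: 25% of the $2,400 excess over $258,600 is $600; credit = $6,825 − $600 = $6,225. Commuter Credit: $261,000 is at or below the $331,000 threshold, so the full $4,175 applies. total $6,225 + $4,175 = $10,400
Difference: |$9,925 − $10,400| = $475.

$475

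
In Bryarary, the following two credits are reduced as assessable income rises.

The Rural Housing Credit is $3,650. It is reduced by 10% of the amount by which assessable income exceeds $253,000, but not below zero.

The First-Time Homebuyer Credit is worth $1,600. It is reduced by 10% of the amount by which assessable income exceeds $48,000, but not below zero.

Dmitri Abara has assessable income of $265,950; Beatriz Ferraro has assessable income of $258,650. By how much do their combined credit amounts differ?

$730

Dmitri ($265,950): Rural Housing Credit: 10% of the $12,950 excess over $253,000 is $1,295; credit = $3,650 − $1,295 = $2,355. First-Time Homebuyer Credit: 10% of the $217,950 excess over $48,000 is $21,795 ≥ base, so the credit is $0. total $2,355 + $0 = $2,355
Beatriz ($258,650): Rural Housing Credit: 10% of the $5,650 excess over $253,000 is $565; credit = $3,650 − $565 = $3,085. First-Time Homebuyer Credit: 10% of the $210,650 excess over $48,000 is $21,065 ≥ base, so the credit is $0. total $3,085 + $0 = $3,085
Difference: |$2,355 − $3,085| = $730.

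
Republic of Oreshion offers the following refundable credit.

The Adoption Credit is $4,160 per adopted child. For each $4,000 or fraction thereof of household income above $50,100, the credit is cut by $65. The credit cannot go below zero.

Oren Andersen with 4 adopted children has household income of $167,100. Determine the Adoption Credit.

$14,690

Adoption Credit: base = 4 × $4,160 = $16,640. income exceeds $50,100 by $117,000, which is 30 full-or-partial $4,000 increments; reduction = 30 × $65 = $1,950, leaving $14,690.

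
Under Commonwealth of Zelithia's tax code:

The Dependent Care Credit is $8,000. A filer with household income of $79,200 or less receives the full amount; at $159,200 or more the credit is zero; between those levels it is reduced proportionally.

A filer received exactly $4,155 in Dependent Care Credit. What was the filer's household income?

$117,650

$4,155 is 4,155/8,000 of the full $8,000, so 3,845/8,000 of the $80,000 range has been used: income = $79,200 + $80,000 × 3,845/8,000 = $117,650.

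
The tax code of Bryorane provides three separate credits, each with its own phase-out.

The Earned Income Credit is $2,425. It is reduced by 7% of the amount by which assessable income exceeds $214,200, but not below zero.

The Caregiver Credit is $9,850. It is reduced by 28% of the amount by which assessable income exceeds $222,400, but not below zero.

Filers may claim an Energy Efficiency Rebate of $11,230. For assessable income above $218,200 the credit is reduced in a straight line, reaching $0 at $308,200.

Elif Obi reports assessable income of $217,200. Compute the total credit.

$23,295

Earned Income Credit: 7% of the $3,000 excess over $214,200 is $210; credit = $2,425 − $210 = $2,215.
Caregiver Credit: $217,200 is at or below the $222,400 threshold, so the full $9,850 applies.
Energy Efficiency Rebate: $217,200 is at or below the $218,200 threshold, so the full $11,230 applies.
Total: $2,215 + $9,850 + $11,230 = $23,295.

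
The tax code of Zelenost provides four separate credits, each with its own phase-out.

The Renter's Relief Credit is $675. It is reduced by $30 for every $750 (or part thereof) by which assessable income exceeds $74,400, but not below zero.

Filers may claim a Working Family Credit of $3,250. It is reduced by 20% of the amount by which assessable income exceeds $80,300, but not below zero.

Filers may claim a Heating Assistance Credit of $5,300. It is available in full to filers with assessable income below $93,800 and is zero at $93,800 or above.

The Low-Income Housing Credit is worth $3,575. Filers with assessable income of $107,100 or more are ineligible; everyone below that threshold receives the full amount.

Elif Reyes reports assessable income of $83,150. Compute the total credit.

Renter's Relief Credit: income exceeds $74,400 by $8,750, which is 12 full-or-partial $750 increments; reduction = 12 × $30 = $360, leaving $315.
Working Family Credit: 20% of the $2,850 excess over $80,300 is $570; credit = $3,250 − $570 = $2,680.
Heating Assistance Credit: $83,150 is below the $93,800 cutoff, so the full $5,300 applies.
Low-Income Housing Credit: $83,150 is below the $107,100 cutoff, so the full $3,575 applies.
Total: $315 + $2,680 + $5,300 + $3,575 = $11,870.

$11,870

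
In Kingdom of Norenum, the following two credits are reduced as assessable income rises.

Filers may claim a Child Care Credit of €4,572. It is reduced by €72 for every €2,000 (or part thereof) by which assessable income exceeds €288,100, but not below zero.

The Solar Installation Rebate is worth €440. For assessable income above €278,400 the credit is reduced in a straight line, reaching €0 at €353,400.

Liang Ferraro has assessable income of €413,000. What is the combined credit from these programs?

Child Care Credit: income exceeds €288,100 by €124,900, which is 63 full-or-partial €2,000 increments; reduction = 63 × €72 = €4,536, leaving €36.
Solar Installation Rebate: €413,000 is at or above €353,400, so the credit is €0.
Total: €36 + €0 = €36.

€36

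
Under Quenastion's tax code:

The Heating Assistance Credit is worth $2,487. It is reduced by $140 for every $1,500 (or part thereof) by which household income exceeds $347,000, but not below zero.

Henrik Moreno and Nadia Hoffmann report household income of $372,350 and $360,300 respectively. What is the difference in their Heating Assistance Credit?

Henrik ($372,350): Heating Assistance Credit: income exceeds $347,000 by $25,350, which is 17 full-or-partial $1,500 increments; reduction = 17 × $140 = $2,380, leaving $107.
Nadia ($360,300): Heating Assistance Credit: income exceeds $347,000 by $13,300, which is 9 full-or-partial $1,500 increments; reduction = 9 × $140 = $1,260, leaving $1,227.
Difference: |$107 − $1,227| = $1,120.

$1,120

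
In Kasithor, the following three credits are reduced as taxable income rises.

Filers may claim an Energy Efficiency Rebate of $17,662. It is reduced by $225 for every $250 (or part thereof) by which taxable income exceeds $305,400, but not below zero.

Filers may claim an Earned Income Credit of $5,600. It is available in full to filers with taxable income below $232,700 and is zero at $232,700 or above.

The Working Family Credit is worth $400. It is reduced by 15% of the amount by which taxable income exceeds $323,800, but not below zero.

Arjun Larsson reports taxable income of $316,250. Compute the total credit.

$8,162

Energy Efficiency Rebate: income exceeds $305,400 by $10,850, which is 44 full-or-partial $250 increments; reduction = 44 × $225 = $9,900, leaving $7,762.
Earned Income Credit: $316,250 meets or exceeds the $232,700 cutoff, so the credit is $0.
Working Family Credit: $316,250 is at or below the $323,800 threshold, so the full $400 applies.
Total: $7,762 + $0 + $400 = $8,162.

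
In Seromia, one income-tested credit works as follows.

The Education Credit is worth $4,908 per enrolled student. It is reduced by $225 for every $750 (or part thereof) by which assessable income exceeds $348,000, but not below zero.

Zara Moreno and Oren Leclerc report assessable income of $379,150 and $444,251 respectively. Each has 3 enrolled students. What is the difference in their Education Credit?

Zara ($379,150): Education Credit: base = 3 × $4,908 = $14,724. income exceeds $348,000 by $31,150, which is 42 full-or-partial $750 increments; reduction = 42 × $225 = $9,450, leaving $5,274.
Oren ($444,251): Education Credit: base = 3 × $4,908 = $14,724. income exceeds $348,000 by $96,251 → 129 increments × $225 = $29,025 ≥ base, so the credit is $0.
Difference: |$5,274 − $0| = $5,274.

$5,274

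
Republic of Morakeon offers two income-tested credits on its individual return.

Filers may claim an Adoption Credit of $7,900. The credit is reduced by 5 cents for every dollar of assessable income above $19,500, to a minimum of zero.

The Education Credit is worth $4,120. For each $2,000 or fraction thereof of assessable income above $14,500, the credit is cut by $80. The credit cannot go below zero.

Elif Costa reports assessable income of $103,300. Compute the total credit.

Adoption Credit: 5% of the $83,800 excess over $19,500 is $4,190; credit = $7,900 − $4,190 = $3,710.
Education Credit: income exceeds $14,500 by $88,800, which is 45 full-or-partial $2,000 increments; reduction = 45 × $80 = $3,600, leaving $520.
Total: $3,710 + $520 = $4,230.

$4,230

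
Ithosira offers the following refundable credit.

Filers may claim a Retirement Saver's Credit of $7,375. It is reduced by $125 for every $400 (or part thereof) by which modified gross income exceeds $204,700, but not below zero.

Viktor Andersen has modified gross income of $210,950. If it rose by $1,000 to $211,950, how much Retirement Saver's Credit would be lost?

$375

At $210,950 — income exceeds $204,700 by $6,250, which is 16 full-or-partial $400 increments; reduction = 16 × $125 = $2,000, leaving $5,375.
At $211,950 — income exceeds $204,700 by $7,250, which is 19 full-or-partial $400 increments; reduction = 19 × $125 = $2,375, leaving $5,000.
Lost: $5,375 − $5,000 = $375.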